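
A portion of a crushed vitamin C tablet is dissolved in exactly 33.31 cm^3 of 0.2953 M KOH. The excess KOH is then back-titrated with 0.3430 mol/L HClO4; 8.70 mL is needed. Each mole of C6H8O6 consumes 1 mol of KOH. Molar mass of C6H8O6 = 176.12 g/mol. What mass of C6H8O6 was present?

1.21 g

Total n(KOH) added = 0.2953 x 0.03331 = 0.009836 mol.
n(HClO4) used = 0.3430 x 0.008700 = 0.002984 mol, which equals the excess n(KOH).
So n(KOH) consumed by the sample = 0.009836 - 0.002984 = 0.006852 mol.
n(C6H8O6) = 0.006852 / 1 = 0.006852 mol.
mass = 0.006852 mol x 176.12 g/mol = 1.21 g.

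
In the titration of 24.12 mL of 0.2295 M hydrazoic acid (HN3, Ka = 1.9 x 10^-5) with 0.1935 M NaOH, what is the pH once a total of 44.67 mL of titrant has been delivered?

n(acid) = 0.2295 x 0.02412 = 0.005536 mol; n(NaOH) added = 0.1935 x 0.04467 = 0.008644 mol.
Base is in excess by 0.008644 - 0.005536 = 0.003108 mol in a total volume of 0.06879 L.
[OH^-] = 0.003108/0.06879 = 0.04518 M, so pOH = 1.35 and pH = 14.00 - 1.35 = 12.65.

12.65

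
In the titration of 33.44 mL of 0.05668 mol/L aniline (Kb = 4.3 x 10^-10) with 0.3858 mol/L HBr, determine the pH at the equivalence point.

n(C6H5NH2) = 0.05668 x 0.03344 = 0.001895 mol; V(HBr) at equivalence = 0.001895/0.3858 = 0.004913 L.
At equivalence the base is fully converted to C6H5NH3+; total volume = 0.03835 L, so [C6H5NH3+] = 0.001895/0.03835 = 0.04942 M.
Ka(C6H5NH3+) = Kw/Kb = 1.0e-14 / 4.3 x 10^-10 = 2.33e-5.
[H^+] = sqrt(Ka x [C6H5NH3+]) = sqrt(2.33e-5 x 0.04942) = 0.00107 M.
pH = -log(0.00107) = 2.97.

2.97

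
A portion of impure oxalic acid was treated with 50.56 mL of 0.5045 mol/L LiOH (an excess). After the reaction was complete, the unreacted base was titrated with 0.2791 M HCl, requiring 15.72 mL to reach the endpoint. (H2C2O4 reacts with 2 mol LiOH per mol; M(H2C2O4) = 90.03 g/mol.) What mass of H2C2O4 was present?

Total n(LiOH) added = 0.5045 x 0.05056 = 0.02551 mol.
n(HCl) used = 0.2791 x 0.01572 = 0.004387 mol, which equals the excess n(LiOH).
So n(LiOH) consumed by the sample = 0.02551 - 0.004387 = 0.02112 mol.
n(H2C2O4) = 0.02112 / 2 = 0.01056 mol.
mass = 0.01056 mol x 90.03 g/mol = 0.951 g.

0.951 g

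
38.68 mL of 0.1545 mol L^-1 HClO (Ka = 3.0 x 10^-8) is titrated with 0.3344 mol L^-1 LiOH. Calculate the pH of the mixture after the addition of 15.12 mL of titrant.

Initial n(HClO) = 0.1545 x 0.03868 = 0.005976 mol.
n(LiOH) added = 0.3344 x 0.01512 = 0.005056 mol, converting that many moles of HClO to ClO-.
Remaining n(HClO) = 0.0009199 mol; n(ClO-) = 0.005056 mol.
By Henderson-Hasselbalch, pH = pKa + log([A^-]/[HA]) = 7.52 + log(0.005056/0.0009199) = 7.52 + (+0.74) = 8.26.

8.26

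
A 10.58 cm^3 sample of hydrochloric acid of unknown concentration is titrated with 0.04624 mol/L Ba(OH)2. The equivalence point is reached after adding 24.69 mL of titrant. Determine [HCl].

0.216 M

n(Ba(OH)2) delivered = 0.04624 x 0.02469 = 0.001142 mol.
The reaction is 2 HCl + 1 Ba(OH)2, so n(HCl) = 0.001142 x 2/1 = 0.002283 mol.
[HCl] = 0.002283 mol / 0.01058 L = 0.216 M.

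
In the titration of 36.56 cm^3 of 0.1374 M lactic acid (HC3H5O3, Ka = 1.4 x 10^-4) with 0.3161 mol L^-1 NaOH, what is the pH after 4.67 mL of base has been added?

3.47

Initial n(HC3H5O3) = 0.1374 x 0.03656 = 0.005023 mol.
n(NaOH) added = 0.3161 x 0.004670 = 0.001476 mol, converting that many moles of HC3H5O3 to C3H5O3-.
Remaining n(HC3H5O3) = 0.003547 mol; n(C3H5O3-) = 0.001476 mol.
By Henderson-Hasselbalch, pH = pKa + log([A^-]/[HA]) = 3.85 + log(0.001476/0.003547) = 3.85 + (-0.38) = 3.47.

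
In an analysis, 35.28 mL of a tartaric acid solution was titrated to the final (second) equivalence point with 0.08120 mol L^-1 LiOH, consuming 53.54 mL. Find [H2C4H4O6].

n(LiOH) = 0.08120 x 0.05354 = 0.004347 mol.
At the final (second) equivalence point, 2 mol OH^- react per mol H2C4H4O6, so n(H2C4H4O6) = 0.004347 / 2 = 0.002174 mol.
[H2C4H4O6] = 0.002174 / 0.03528 L = 0.0616 M.

0.0616 M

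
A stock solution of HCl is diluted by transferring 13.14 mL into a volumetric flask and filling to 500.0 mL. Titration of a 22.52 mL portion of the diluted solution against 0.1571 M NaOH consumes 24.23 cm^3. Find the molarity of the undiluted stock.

6.43 M

n(NaOH) = 0.1571 x 0.02423 = 0.003807 mol.
n(HCl) in the aliquot = 0.003807 mol.
[diluted HCl] = 0.003807 / 0.02252 = 0.1690 M.
Dilution factor = 500.0/13.14 = 38.05, so [stock] = 0.1690 x 38.05 = 6.43 M.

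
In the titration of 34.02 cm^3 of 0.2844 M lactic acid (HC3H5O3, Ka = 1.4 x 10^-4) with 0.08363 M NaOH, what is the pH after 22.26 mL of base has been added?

Initial n(HC3H5O3) = 0.2844 x 0.03402 = 0.009675 mol.
n(NaOH) added = 0.08363 x 0.02226 = 0.001862 mol, converting that many moles of HC3H5O3 to C3H5O3-.
Remaining n(HC3H5O3) = 0.007814 mol; n(C3H5O3-) = 0.001862 mol.
By Henderson-Hasselbalch, pH = pKa + log([A^-]/[HA]) = 3.85 + log(0.001862/0.007814) = 3.85 + (-0.62) = 3.23.

3.23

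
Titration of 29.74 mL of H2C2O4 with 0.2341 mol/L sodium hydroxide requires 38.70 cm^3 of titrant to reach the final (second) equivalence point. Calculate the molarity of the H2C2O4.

0.152 M

n(NaOH) = 0.2341 x 0.03870 = 0.009060 mol.
At the final (second) equivalence point, 2 mol OH^- react per mol H2C2O4, so n(H2C2O4) = 0.009060 / 2 = 0.004530 mol.
[H2C2O4] = 0.004530 / 0.02974 L = 0.152 M.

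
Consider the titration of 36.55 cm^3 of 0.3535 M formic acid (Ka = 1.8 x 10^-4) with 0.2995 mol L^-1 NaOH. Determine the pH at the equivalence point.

n(HCOOH) = 0.3535 x 0.03655 = 0.01292 mol; V(NaOH) at equivalence = 0.01292/0.2995 = 0.04314 L.
At equivalence all the acid is converted to HCOO-; total volume = 0.03655 + 0.04314 = 0.07969 L, so [HCOO-] = 0.01292/0.07969 = 0.1621 M.
Kb = Kw/Ka = 1.0e-14 / 1.8 x 10^-4 = 5.56e-11.
[OH^-] = sqrt(Kb x [HCOO-]) = sqrt(5.56e-11 x 0.1621) = 3.00e-6 M.
pOH = 5.52, so pH = 14.00 - 5.52 = 8.48.

8.48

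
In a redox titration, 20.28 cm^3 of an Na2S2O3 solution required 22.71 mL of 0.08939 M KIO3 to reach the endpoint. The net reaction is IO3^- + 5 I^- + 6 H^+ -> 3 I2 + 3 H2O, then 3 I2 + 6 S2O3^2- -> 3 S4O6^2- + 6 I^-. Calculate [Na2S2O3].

n(KIO3) = 0.08939 x 0.02271 = 0.002030 mol.
From the balanced equation, 1 mol KIO3 reacts with 6 mol Na2S2O3, so n(Na2S2O3) = 0.002030 x 6/1 = 0.01218 mol.
[Na2S2O3] = 0.01218 / 0.02028 L = 0.601 M.

0.601 M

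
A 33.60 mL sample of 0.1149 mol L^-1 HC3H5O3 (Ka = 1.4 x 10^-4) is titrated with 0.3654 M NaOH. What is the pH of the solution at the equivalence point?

8.40

n(HC3H5O3) = 0.1149 x 0.03360 = 0.003861 mol; V(NaOH) at equivalence = 0.003861/0.3654 = 0.01057 L.
At equivalence all the acid is converted to C3H5O3-; total volume = 0.03360 + 0.01057 = 0.04417 L, so [C3H5O3-] = 0.003861/0.04417 = 0.08741 M.
Kb = Kw/Ka = 1.0e-14 / 1.4 x 10^-4 = 7.14e-11.
[OH^-] = sqrt(Kb x [C3H5O3-]) = sqrt(7.14e-11 x 0.08741) = 2.50e-6 M.
pOH = 5.60, so pH = 14.00 - 5.60 = 8.40.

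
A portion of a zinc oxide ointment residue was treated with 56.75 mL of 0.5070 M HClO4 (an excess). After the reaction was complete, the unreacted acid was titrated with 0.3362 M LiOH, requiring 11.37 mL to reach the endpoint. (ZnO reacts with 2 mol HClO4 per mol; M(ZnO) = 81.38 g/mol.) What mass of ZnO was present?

1.02 g

Total n(HClO4) added = 0.5070 x 0.05675 = 0.02877 mol.
n(LiOH) used = 0.3362 x 0.01137 = 0.003823 mol, which equals the excess n(HClO4).
So n(HClO4) consumed by the sample = 0.02877 - 0.003823 = 0.02495 mol.
n(ZnO) = 0.02495 / 2 = 0.01247 mol.
mass = 0.01247 mol x 81.38 g/mol = 1.02 g.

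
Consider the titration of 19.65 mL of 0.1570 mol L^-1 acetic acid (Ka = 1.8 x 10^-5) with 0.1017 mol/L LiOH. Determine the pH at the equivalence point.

n(CH3COOH) = 0.1570 x 0.01965 = 0.003085 mol; V(LiOH) at equivalence = 0.003085/0.1017 = 0.03033 L.
At equivalence all the acid is converted to CH3COO-; total volume = 0.01965 + 0.03033 = 0.04998 L, so [CH3COO-] = 0.003085/0.04998 = 0.06172 M.
Kb = Kw/Ka = 1.0e-14 / 1.8 x 10^-5 = 5.56e-10.
[OH^-] = sqrt(Kb x [CH3COO-]) = sqrt(5.56e-10 x 0.06172) = 5.86e-6 M.
pOH = 5.23, so pH = 14.00 - 5.23 = 8.77.

8.77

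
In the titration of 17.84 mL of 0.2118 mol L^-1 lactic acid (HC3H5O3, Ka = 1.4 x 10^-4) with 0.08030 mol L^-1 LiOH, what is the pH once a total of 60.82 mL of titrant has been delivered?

n(acid) = 0.2118 x 0.01784 = 0.003779 mol; n(LiOH) added = 0.08030 x 0.06082 = 0.004884 mol.
Base is in excess by 0.004884 - 0.003779 = 0.001105 mol in a total volume of 0.07866 L.
[OH^-] = 0.001105/0.07866 = 0.01405 M, so pOH = 1.85 and pH = 14.00 - 1.85 = 12.15.

12.15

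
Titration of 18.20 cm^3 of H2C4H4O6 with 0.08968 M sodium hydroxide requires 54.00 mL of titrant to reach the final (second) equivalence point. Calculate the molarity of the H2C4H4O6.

0.133 M

n(NaOH) = 0.08968 x 0.05400 = 0.004843 mol.
At the final (second) equivalence point, 2 mol OH^- react per mol H2C4H4O6, so n(H2C4H4O6) = 0.004843 / 2 = 0.002421 mol.
[H2C4H4O6] = 0.002421 / 0.01820 L = 0.133 M.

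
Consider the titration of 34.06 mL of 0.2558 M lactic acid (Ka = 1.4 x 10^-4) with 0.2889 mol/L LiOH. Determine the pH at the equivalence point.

8.49

n(HC3H5O3) = 0.2558 x 0.03406 = 0.008713 mol; V(LiOH) at equivalence = 0.008713/0.2889 = 0.03016 L.
At equivalence all the acid is converted to C3H5O3-; total volume = 0.03406 + 0.03016 = 0.06422 L, so [C3H5O3-] = 0.008713/0.06422 = 0.1357 M.
Kb = Kw/Ka = 1.0e-14 / 1.4 x 10^-4 = 7.14e-11.
[OH^-] = sqrt(Kb x [C3H5O3-]) = sqrt(7.14e-11 x 0.1357) = 3.11e-6 M.
pOH = 5.51, so pH = 14.00 - 5.51 = 8.49.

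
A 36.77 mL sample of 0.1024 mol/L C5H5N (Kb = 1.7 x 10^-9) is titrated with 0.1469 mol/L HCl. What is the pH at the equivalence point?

3.22

n(C5H5N) = 0.1024 x 0.03677 = 0.003765 mol; V(HCl) at equivalence = 0.003765/0.1469 = 0.02563 L.
At equivalence the base is fully converted to C5H5NH+; total volume = 0.06240 L, so [C5H5NH+] = 0.003765/0.06240 = 0.06034 M.
Ka(C5H5NH+) = Kw/Kb = 1.0e-14 / 1.7 x 10^-9 = 5.88e-6.
[H^+] = sqrt(Ka x [C5H5NH+]) = sqrt(5.88e-6 x 0.06034) = 0.000596 M.
pH = -log(0.000596) = 3.22.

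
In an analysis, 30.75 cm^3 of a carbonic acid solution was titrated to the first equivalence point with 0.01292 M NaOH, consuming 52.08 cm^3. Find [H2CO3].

0.0219 M

n(NaOH) = 0.01292 x 0.05208 = 0.0006729 mol.
At the first equivalence point, 1 mol OH^- react per mol H2CO3, so n(H2CO3) = 0.0006729 / 1 = 0.0006729 mol.
[H2CO3] = 0.0006729 / 0.03075 L = 0.0219 M.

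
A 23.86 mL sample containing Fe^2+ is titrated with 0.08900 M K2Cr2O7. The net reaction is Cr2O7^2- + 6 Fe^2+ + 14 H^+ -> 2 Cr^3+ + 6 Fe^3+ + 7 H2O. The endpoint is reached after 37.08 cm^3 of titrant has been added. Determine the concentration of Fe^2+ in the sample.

n(K2Cr2O7) = 0.08900 x 0.03708 = 0.003300 mol.
From the balanced equation, 1 mol K2Cr2O7 reacts with 6 mol Fe^2+, so n(Fe^2+) = 0.003300 x 6/1 = 0.01980 mol.
[Fe^2+] = 0.01980 / 0.02386 L = 0.830 M.

0.830 M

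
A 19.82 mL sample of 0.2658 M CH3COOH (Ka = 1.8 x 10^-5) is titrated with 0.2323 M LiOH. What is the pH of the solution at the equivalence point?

n(CH3COOH) = 0.2658 x 0.01982 = 0.005268 mol; V(LiOH) at equivalence = 0.005268/0.2323 = 0.02268 L.
At equivalence all the acid is converted to CH3COO-; total volume = 0.01982 + 0.02268 = 0.04250 L, so [CH3COO-] = 0.005268/0.04250 = 0.1240 M.
Kb = Kw/Ka = 1.0e-14 / 1.8 x 10^-5 = 5.56e-10.
[OH^-] = sqrt(Kb x [CH3COO-]) = sqrt(5.56e-10 x 0.1240) = 8.30e-6 M.
pOH = 5.08, so pH = 14.00 - 5.08 = 8.92.

8.92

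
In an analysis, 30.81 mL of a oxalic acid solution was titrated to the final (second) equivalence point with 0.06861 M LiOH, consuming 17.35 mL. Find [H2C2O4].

0.0193 M

n(LiOH) = 0.06861 x 0.01735 = 0.001190 mol.
At the final (second) equivalence point, 2 mol OH^- react per mol H2C2O4, so n(H2C2O4) = 0.001190 / 2 = 0.0005952 mol.
[H2C2O4] = 0.0005952 / 0.03081 L = 0.0193 M.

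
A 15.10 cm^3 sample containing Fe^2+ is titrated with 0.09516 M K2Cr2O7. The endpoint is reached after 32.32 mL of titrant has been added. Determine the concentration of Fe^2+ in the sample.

1.22 M

n(K2Cr2O7) = 0.09516 x 0.03232 = 0.003076 mol.
From the balanced equation, 1 mol K2Cr2O7 reacts with 6 mol Fe^2+, so n(Fe^2+) = 0.003076 x 6/1 = 0.01845 mol.
[Fe^2+] = 0.01845 / 0.01510 L = 1.22 M.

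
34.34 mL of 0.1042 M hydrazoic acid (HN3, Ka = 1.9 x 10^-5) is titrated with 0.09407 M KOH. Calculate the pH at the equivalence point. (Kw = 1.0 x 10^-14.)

n(HN3) = 0.1042 x 0.03434 = 0.003578 mol; V(KOH) at equivalence = 0.003578/0.09407 = 0.03804 L.
At equivalence all the acid is converted to N3-; total volume = 0.03434 + 0.03804 = 0.07238 L, so [N3-] = 0.003578/0.07238 = 0.04944 M.
Kb = Kw/Ka = 1.0e-14 / 1.9 x 10^-5 = 5.26e-10.
[OH^-] = sqrt(Kb x [N3-]) = sqrt(5.26e-10 x 0.04944) = 5.10e-6 M.
pOH = 5.29, so pH = 14.00 - 5.29 = 8.71.

8.71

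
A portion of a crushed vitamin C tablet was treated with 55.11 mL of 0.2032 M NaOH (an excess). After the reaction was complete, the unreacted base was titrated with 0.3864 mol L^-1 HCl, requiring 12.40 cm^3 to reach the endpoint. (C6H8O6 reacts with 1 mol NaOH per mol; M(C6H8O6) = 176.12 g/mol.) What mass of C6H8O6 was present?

Total n(NaOH) added = 0.2032 x 0.05511 = 0.01120 mol.
n(HCl) used = 0.3864 x 0.01240 = 0.004791 mol, which equals the excess n(NaOH).
So n(NaOH) consumed by the sample = 0.01120 - 0.004791 = 0.006407 mol.
n(C6H8O6) = 0.006407 / 1 = 0.006407 mol.
mass = 0.006407 mol x 176.12 g/mol = 1.13 g.

1.13 g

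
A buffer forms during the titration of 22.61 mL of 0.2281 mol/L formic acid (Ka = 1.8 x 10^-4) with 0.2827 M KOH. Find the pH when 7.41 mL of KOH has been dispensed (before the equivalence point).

Initial n(HCOOH) = 0.2281 x 0.02261 = 0.005157 mol.
n(KOH) added = 0.2827 x 0.007410 = 0.002095 mol, converting that many moles of HCOOH to HCOO-.
Remaining n(HCOOH) = 0.003063 mol; n(HCOO-) = 0.002095 mol.
By Henderson-Hasselbalch, pH = pKa + log([A^-]/[HA]) = 3.74 + log(0.002095/0.003063) = 3.74 + (-0.16) = 3.58.

3.58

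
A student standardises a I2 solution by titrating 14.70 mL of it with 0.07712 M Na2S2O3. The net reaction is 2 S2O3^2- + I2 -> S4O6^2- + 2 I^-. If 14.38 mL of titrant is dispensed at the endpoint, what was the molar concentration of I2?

0.0377 M

n(Na2S2O3) = 0.07712 x 0.01438 = 0.001109 mol.
From the balanced equation, 2 mol Na2S2O3 reacts with 1 mol I2, so n(I2) = 0.001109 x 1/2 = 0.0005545 mol.
[I2] = 0.0005545 / 0.01470 L = 0.0377 M.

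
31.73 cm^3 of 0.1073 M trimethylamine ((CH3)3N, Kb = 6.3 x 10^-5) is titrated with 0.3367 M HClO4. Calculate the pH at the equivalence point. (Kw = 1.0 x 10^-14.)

5.44

n((CH3)3N) = 0.1073 x 0.03173 = 0.003405 mol; V(HClO4) at equivalence = 0.003405/0.3367 = 0.01011 L.
At equivalence the base is fully converted to (CH3)3NH+; total volume = 0.04184 L, so [(CH3)3NH+] = 0.003405/0.04184 = 0.08137 M.
Ka((CH3)3NH+) = Kw/Kb = 1.0e-14 / 6.3 x 10^-5 = 1.59e-10.
[H^+] = sqrt(Ka x [(CH3)3NH+]) = sqrt(1.59e-10 x 0.08137) = 3.59e-6 M.
pH = -log(3.59e-6) = 5.44.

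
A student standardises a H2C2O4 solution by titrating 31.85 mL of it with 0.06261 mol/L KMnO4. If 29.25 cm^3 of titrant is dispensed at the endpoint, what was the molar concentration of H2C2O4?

n(KMnO4) = 0.06261 x 0.02925 = 0.001831 mol.
From the balanced equation, 2 mol KMnO4 reacts with 5 mol H2C2O4, so n(H2C2O4) = 0.001831 x 5/2 = 0.004578 mol.
[H2C2O4] = 0.004578 / 0.03185 L = 0.144 M.

0.144 M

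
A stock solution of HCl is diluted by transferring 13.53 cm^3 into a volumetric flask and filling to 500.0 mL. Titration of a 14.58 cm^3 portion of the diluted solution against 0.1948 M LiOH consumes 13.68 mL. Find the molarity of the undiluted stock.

6.75 M

n(LiOH) = 0.1948 x 0.01368 = 0.002665 mol.
n(HCl) in the aliquot = 0.002665 mol.
[diluted HCl] = 0.002665 / 0.01458 = 0.1828 M.
Dilution factor = 500.0/13.53 = 36.95, so [stock] = 0.1828 x 36.95 = 6.75 M.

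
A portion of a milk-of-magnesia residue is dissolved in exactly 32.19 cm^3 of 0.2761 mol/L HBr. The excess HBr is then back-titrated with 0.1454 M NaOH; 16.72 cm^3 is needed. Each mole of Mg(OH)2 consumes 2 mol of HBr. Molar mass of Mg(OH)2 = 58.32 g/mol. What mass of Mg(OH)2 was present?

Total n(HBr) added = 0.2761 x 0.03219 = 0.008888 mol.
n(NaOH) used = 0.1454 x 0.01672 = 0.002431 mol, which equals the excess n(HBr).
So n(HBr) consumed by the sample = 0.008888 - 0.002431 = 0.006457 mol.
n(Mg(OH)2) = 0.006457 / 2 = 0.003228 mol.
mass = 0.003228 mol x 58.32 g/mol = 0.188 g.

0.188 g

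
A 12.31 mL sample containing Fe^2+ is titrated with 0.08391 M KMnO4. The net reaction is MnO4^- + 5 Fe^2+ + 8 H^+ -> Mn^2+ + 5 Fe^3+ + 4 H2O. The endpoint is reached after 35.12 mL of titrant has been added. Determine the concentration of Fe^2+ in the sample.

n(KMnO4) = 0.08391 x 0.03512 = 0.002947 mol.
From the balanced equation, 1 mol KMnO4 reacts with 5 mol Fe^2+, so n(Fe^2+) = 0.002947 x 5/1 = 0.01473 mol.
[Fe^2+] = 0.01473 / 0.01231 L = 1.20 M.

1.20 M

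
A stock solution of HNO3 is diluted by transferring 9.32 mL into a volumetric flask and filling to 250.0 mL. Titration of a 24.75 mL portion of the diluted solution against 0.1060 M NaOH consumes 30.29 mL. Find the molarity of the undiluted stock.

3.48 M

n(NaOH) = 0.1060 x 0.03029 = 0.003211 mol.
n(HNO3) in the aliquot = 0.003211 mol.
[diluted HNO3] = 0.003211 / 0.02475 = 0.1297 M.
Dilution factor = 250.0/9.320 = 26.82, so [stock] = 0.1297 x 26.82 = 3.48 M.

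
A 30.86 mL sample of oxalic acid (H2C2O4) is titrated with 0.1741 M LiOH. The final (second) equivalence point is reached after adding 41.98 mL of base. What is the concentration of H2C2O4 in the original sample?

n(LiOH) = 0.1741 x 0.04198 = 0.007309 mol.
At the final (second) equivalence point, 2 mol OH^- react per mol H2C2O4, so n(H2C2O4) = 0.007309 / 2 = 0.003654 mol.
[H2C2O4] = 0.003654 / 0.03086 L = 0.118 M.

0.118 M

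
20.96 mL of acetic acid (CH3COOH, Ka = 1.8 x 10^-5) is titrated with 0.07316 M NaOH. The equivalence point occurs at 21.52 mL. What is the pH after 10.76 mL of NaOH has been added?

4.74

10.76 mL is exactly half the equivalence volume (21.52/2), i.e. the half-equivalence point.
There, n(HA) = n(A^-), so pH = pKa = -log(1.8 x 10^-5) = 4.74.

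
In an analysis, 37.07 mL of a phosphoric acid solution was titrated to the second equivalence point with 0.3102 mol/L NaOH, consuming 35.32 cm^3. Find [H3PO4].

0.148 M

n(NaOH) = 0.3102 x 0.03532 = 0.01096 mol.
At the second equivalence point, 2 mol OH^- react per mol H3PO4, so n(H3PO4) = 0.01096 / 2 = 0.005478 mol.
[H3PO4] = 0.005478 / 0.03707 L = 0.148 M.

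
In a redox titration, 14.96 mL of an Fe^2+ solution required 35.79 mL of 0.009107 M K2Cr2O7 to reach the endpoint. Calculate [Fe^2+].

0.131 M

n(K2Cr2O7) = 0.009107 x 0.03579 = 0.0003259 mol.
From the balanced equation, 1 mol K2Cr2O7 reacts with 6 mol Fe^2+, so n(Fe^2+) = 0.0003259 x 6/1 = 0.001956 mol.
[Fe^2+] = 0.001956 / 0.01496 L = 0.131 M.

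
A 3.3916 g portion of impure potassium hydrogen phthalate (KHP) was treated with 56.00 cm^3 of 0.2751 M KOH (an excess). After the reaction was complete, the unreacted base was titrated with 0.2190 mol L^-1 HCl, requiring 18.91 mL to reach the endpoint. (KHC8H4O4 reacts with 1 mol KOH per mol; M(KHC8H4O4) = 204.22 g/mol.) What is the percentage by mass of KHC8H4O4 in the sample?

Total n(KOH) added = 0.2751 x 0.05600 = 0.01541 mol.
n(HCl) used = 0.2190 x 0.01891 = 0.004141 mol, which equals the excess n(KOH).
So n(KOH) consumed by the sample = 0.01541 - 0.004141 = 0.01126 mol.
n(KHC8H4O4) = 0.01126 / 1 = 0.01126 mol.
mass KHC8H4O4 = 0.01126 x 204.22 = 2.300 g, so %KHC8H4O4 = 2.300/3.3916 x 100 = 67.8%.

67.8%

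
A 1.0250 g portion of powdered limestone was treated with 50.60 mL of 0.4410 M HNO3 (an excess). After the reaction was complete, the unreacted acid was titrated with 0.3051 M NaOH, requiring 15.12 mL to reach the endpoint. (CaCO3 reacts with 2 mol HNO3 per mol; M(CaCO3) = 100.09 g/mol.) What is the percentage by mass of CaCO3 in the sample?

86.4%

Total n(HNO3) added = 0.4410 x 0.05060 = 0.02231 mol.
n(NaOH) used = 0.3051 x 0.01512 = 0.004613 mol, which equals the excess n(HNO3).
So n(HNO3) consumed by the sample = 0.02231 - 0.004613 = 0.01770 mol.
n(CaCO3) = 0.01770 / 2 = 0.008851 mol.
mass CaCO3 = 0.008851 x 100.09 = 0.8859 g, so %CaCO3 = 0.8859/1.0250 x 100 = 86.4%.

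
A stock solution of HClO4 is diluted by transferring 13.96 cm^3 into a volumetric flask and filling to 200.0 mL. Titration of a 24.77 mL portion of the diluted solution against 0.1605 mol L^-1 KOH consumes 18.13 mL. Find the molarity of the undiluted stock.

n(KOH) = 0.1605 x 0.01813 = 0.002910 mol.
n(HClO4) in the aliquot = 0.002910 mol.
[diluted HClO4] = 0.002910 / 0.02477 = 0.1175 M.
Dilution factor = 200.0/13.96 = 14.33, so [stock] = 0.1175 x 14.33 = 1.68 M.

1.68 M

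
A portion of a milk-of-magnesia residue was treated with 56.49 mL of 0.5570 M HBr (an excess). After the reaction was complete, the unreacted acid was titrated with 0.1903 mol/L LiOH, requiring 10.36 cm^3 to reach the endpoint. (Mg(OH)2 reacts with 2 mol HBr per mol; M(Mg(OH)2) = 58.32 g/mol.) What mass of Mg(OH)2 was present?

0.860 g

Total n(HBr) added = 0.5570 x 0.05649 = 0.03146 mol.
n(LiOH) used = 0.1903 x 0.01036 = 0.001972 mol, which equals the excess n(HBr).
So n(HBr) consumed by the sample = 0.03146 - 0.001972 = 0.02949 mol.
n(Mg(OH)2) = 0.02949 / 2 = 0.01475 mol.
mass = 0.01475 mol x 58.32 g/mol = 0.860 g.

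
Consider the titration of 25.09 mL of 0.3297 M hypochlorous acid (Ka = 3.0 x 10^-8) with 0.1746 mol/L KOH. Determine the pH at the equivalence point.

n(HClO) = 0.3297 x 0.02509 = 0.008272 mol; V(KOH) at equivalence = 0.008272/0.1746 = 0.04738 L.
At equivalence all the acid is converted to ClO-; total volume = 0.02509 + 0.04738 = 0.07247 L, so [ClO-] = 0.008272/0.07247 = 0.1141 M.
Kb = Kw/Ka = 1.0e-14 / 3.0 x 10^-8 = 3.33e-7.
[OH^-] = sqrt(Kb x [ClO-]) = sqrt(3.33e-7 x 0.1141) = 0.000195 M.
pOH = 3.71, so pH = 14.00 - 3.71 = 10.29.

10.29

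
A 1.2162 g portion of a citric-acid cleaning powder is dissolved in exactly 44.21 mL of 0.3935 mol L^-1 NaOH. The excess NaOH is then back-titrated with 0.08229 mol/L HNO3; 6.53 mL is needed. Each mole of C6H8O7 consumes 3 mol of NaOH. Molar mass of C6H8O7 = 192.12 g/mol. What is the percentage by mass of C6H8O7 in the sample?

Total n(NaOH) added = 0.3935 x 0.04421 = 0.01740 mol.
n(HNO3) used = 0.08229 x 0.006530 = 0.0005374 mol, which equals the excess n(NaOH).
So n(NaOH) consumed by the sample = 0.01740 - 0.0005374 = 0.01686 mol.
n(C6H8O7) = 0.01686 / 3 = 0.005620 mol.
mass C6H8O7 = 0.005620 x 192.12 = 1.080 g, so %C6H8O7 = 1.080/1.2162 x 100 = 88.8%.

88.8%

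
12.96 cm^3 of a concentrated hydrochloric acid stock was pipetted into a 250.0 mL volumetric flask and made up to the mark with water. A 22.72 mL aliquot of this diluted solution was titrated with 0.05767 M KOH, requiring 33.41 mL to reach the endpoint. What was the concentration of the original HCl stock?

1.64 M

n(KOH) = 0.05767 x 0.03341 = 0.001927 mol.
n(HCl) in the aliquot = 0.001927 mol.
[diluted HCl] = 0.001927 / 0.02272 = 0.08480 M.
Dilution factor = 250.0/12.96 = 19.29, so [stock] = 0.08480 x 19.29 = 1.64 M.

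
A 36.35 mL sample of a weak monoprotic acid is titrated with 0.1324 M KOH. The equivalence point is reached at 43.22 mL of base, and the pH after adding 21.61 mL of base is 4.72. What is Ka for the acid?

1.9 x 10^-5

21.61 mL is half of the equivalence volume, so this is the half-equivalence point where [HA] = [A^-].
At half-equivalence pH = pKa, so pKa = 4.72.
Ka = 10^(-4.72) = 1.9 x 10^-5.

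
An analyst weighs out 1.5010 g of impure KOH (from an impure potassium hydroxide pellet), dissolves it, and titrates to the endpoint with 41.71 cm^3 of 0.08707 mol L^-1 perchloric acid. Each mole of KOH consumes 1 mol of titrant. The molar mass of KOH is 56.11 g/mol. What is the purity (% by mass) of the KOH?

13.6%

n(HClO4) = 0.08707 x 0.04171 = 0.003632 mol.
n(KOH) = 0.003632 / 1 = 0.003632 mol.
mass of KOH = 0.003632 x 56.11 = 0.2038 g.
% purity = 0.2038 / 1.5010 x 100 = 13.6%.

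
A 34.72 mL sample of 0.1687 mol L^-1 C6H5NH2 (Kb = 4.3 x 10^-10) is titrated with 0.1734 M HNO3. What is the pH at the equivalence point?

2.85

n(C6H5NH2) = 0.1687 x 0.03472 = 0.005857 mol; V(HNO3) at equivalence = 0.005857/0.1734 = 0.03378 L.
At equivalence the base is fully converted to C6H5NH3+; total volume = 0.06850 L, so [C6H5NH3+] = 0.005857/0.06850 = 0.08551 M.
Ka(C6H5NH3+) = Kw/Kb = 1.0e-14 / 4.3 x 10^-10 = 2.33e-5.
[H^+] = sqrt(Ka x [C6H5NH3+]) = sqrt(2.33e-5 x 0.08551) = 0.00141 M.
pH = -log(0.00141) = 2.85.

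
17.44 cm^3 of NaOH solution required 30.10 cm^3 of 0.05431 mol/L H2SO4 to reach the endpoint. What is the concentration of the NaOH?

n(H2SO4) delivered = 0.05431 x 0.03010 = 0.001635 mol.
The reaction is 2 NaOH + 1 H2SO4, so n(NaOH) = 0.001635 x 2/1 = 0.003269 mol.
[NaOH] = 0.003269 mol / 0.01744 L = 0.187 M.

0.187 M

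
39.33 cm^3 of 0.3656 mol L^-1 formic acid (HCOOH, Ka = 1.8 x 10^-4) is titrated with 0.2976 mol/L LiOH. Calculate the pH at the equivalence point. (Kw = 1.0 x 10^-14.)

8.48

n(HCOOH) = 0.3656 x 0.03933 = 0.01438 mol; V(LiOH) at equivalence = 0.01438/0.2976 = 0.04832 L.
At equivalence all the acid is converted to HCOO-; total volume = 0.03933 + 0.04832 = 0.08765 L, so [HCOO-] = 0.01438/0.08765 = 0.1641 M.
Kb = Kw/Ka = 1.0e-14 / 1.8 x 10^-4 = 5.56e-11.
[OH^-] = sqrt(Kb x [HCOO-]) = sqrt(5.56e-11 x 0.1641) = 3.02e-6 M.
pOH = 5.52, so pH = 14.00 - 5.52 = 8.48.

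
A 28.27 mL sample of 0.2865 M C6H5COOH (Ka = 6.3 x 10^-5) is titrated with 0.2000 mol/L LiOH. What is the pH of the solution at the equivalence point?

8.64

n(C6H5COOH) = 0.2865 x 0.02827 = 0.008099 mol; V(LiOH) at equivalence = 0.008099/0.2000 = 0.04050 L.
At equivalence all the acid is converted to C6H5COO-; total volume = 0.02827 + 0.04050 = 0.06877 L, so [C6H5COO-] = 0.008099/0.06877 = 0.1178 M.
Kb = Kw/Ka = 1.0e-14 / 6.3 x 10^-5 = 1.59e-10.
[OH^-] = sqrt(Kb x [C6H5COO-]) = sqrt(1.59e-10 x 0.1178) = 4.32e-6 M.
pOH = 5.36, so pH = 14.00 - 5.36 = 8.64.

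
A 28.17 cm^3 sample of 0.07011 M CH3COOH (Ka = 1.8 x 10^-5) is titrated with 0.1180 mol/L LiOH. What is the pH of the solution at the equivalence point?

n(CH3COOH) = 0.07011 x 0.02817 = 0.001975 mol; V(LiOH) at equivalence = 0.001975/0.1180 = 0.01674 L.
At equivalence all the acid is converted to CH3COO-; total volume = 0.02817 + 0.01674 = 0.04491 L, so [CH3COO-] = 0.001975/0.04491 = 0.04398 M.
Kb = Kw/Ka = 1.0e-14 / 1.8 x 10^-5 = 5.56e-10.
[OH^-] = sqrt(Kb x [CH3COO-]) = sqrt(5.56e-10 x 0.04398) = 4.94e-6 M.
pOH = 5.31, so pH = 14.00 - 5.31 = 8.69.

8.69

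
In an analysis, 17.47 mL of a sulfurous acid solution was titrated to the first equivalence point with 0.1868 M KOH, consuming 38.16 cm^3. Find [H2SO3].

n(KOH) = 0.1868 x 0.03816 = 0.007128 mol.
At the first equivalence point, 1 mol OH^- react per mol H2SO3, so n(H2SO3) = 0.007128 / 1 = 0.007128 mol.
[H2SO3] = 0.007128 / 0.01747 L = 0.408 M.

0.408 M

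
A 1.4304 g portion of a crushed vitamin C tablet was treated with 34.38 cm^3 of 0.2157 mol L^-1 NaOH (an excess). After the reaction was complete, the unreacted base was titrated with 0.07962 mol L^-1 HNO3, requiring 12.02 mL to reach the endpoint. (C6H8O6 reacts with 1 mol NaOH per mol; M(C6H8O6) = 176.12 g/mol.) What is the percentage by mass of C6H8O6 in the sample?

Total n(NaOH) added = 0.2157 x 0.03438 = 0.007416 mol.
n(HNO3) used = 0.07962 x 0.01202 = 0.0009570 mol, which equals the excess n(NaOH).
So n(NaOH) consumed by the sample = 0.007416 - 0.0009570 = 0.006459 mol.
n(C6H8O6) = 0.006459 / 1 = 0.006459 mol.
mass C6H8O6 = 0.006459 x 176.12 = 1.138 g, so %C6H8O6 = 1.138/1.4304 x 100 = 79.5%.

79.5%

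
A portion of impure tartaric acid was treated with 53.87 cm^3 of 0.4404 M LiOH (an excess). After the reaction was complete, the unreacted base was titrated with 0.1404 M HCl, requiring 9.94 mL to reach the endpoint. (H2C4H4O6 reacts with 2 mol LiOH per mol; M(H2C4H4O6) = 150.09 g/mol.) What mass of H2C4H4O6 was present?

Total n(LiOH) added = 0.4404 x 0.05387 = 0.02372 mol.
n(HCl) used = 0.1404 x 0.009940 = 0.001396 mol, which equals the excess n(LiOH).
So n(LiOH) consumed by the sample = 0.02372 - 0.001396 = 0.02233 mol.
n(H2C4H4O6) = 0.02233 / 2 = 0.01116 mol.
mass = 0.01116 mol x 150.09 g/mol = 1.68 g.

1.68 g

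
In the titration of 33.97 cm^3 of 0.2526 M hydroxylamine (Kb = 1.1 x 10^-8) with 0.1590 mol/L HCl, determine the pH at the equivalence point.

3.53

n(NH2OH) = 0.2526 x 0.03397 = 0.008581 mol; V(HCl) at equivalence = 0.008581/0.1590 = 0.05397 L.
At equivalence the base is fully converted to NH3OH+; total volume = 0.08794 L, so [NH3OH+] = 0.008581/0.08794 = 0.09758 M.
Ka(NH3OH+) = Kw/Kb = 1.0e-14 / 1.1 x 10^-8 = 9.09e-7.
[H^+] = sqrt(Ka x [NH3OH+]) = sqrt(9.09e-7 x 0.09758) = 0.000298 M.
pH = -log(0.000298) = 3.53.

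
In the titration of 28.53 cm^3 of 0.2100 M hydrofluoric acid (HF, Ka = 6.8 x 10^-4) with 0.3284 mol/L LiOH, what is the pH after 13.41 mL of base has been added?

3.61

Initial n(HF) = 0.2100 x 0.02853 = 0.005991 mol.
n(LiOH) added = 0.3284 x 0.01341 = 0.004404 mol, converting that many moles of HF to F-.
Remaining n(HF) = 0.001587 mol; n(F-) = 0.004404 mol.
By Henderson-Hasselbalch, pH = pKa + log([A^-]/[HA]) = 3.17 + log(0.004404/0.001587) = 3.17 + (+0.44) = 3.61.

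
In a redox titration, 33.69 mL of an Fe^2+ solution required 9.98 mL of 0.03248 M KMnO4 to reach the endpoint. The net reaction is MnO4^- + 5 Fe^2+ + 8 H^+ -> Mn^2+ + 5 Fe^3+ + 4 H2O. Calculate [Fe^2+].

n(KMnO4) = 0.03248 x 0.009980 = 0.0003242 mol.
From the balanced equation, 1 mol KMnO4 reacts with 5 mol Fe^2+, so n(Fe^2+) = 0.0003242 x 5/1 = 0.001621 mol.
[Fe^2+] = 0.001621 / 0.03369 L = 0.0481 M.

0.0481 M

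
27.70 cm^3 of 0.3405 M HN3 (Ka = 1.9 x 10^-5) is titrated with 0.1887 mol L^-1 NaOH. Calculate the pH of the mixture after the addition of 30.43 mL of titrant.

Initial n(HN3) = 0.3405 x 0.02770 = 0.009432 mol.
n(NaOH) added = 0.1887 x 0.03043 = 0.005742 mol, converting that many moles of HN3 to N3-.
Remaining n(HN3) = 0.003690 mol; n(N3-) = 0.005742 mol.
By Henderson-Hasselbalch, pH = pKa + log([A^-]/[HA]) = 4.72 + log(0.005742/0.003690) = 4.72 + (+0.19) = 4.91.

4.91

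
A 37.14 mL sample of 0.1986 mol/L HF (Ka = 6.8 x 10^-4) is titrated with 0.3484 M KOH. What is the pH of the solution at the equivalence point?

8.13

n(HF) = 0.1986 x 0.03714 = 0.007376 mol; V(KOH) at equivalence = 0.007376/0.3484 = 0.02117 L.
At equivalence all the acid is converted to F-; total volume = 0.03714 + 0.02117 = 0.05831 L, so [F-] = 0.007376/0.05831 = 0.1265 M.
Kb = Kw/Ka = 1.0e-14 / 6.8 x 10^-4 = 1.47e-11.
[OH^-] = sqrt(Kb x [F-]) = sqrt(1.47e-11 x 0.1265) = 1.36e-6 M.
pOH = 5.87, so pH = 14.00 - 5.87 = 8.13.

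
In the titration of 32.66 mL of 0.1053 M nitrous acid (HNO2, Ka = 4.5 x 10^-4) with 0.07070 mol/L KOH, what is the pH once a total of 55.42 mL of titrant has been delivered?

n(acid) = 0.1053 x 0.03266 = 0.003439 mol; n(KOH) added = 0.07070 x 0.05542 = 0.003918 mol.
Base is in excess by 0.003918 - 0.003439 = 0.0004791 mol in a total volume of 0.08808 L.
[OH^-] = 0.0004791/0.08808 = 0.005439 M, so pOH = 2.26 and pH = 14.00 - 2.26 = 11.74.

11.74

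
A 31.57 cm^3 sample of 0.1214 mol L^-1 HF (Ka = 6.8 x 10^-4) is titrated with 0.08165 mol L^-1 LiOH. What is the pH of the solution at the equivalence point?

n(HF) = 0.1214 x 0.03157 = 0.003833 mol; V(LiOH) at equivalence = 0.003833/0.08165 = 0.04694 L.
At equivalence all the acid is converted to F-; total volume = 0.03157 + 0.04694 = 0.07851 L, so [F-] = 0.003833/0.07851 = 0.04882 M.
Kb = Kw/Ka = 1.0e-14 / 6.8 x 10^-4 = 1.47e-11.
[OH^-] = sqrt(Kb x [F-]) = sqrt(1.47e-11 x 0.04882) = 8.47e-7 M.
pOH = 6.07, so pH = 14.00 - 6.07 = 7.93.

7.93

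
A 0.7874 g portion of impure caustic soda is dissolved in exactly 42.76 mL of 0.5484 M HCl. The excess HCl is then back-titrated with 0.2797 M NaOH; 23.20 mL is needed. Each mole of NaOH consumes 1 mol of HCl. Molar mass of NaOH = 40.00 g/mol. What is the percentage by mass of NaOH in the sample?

86.2%

Total n(HCl) added = 0.5484 x 0.04276 = 0.02345 mol.
n(NaOH) used = 0.2797 x 0.02320 = 0.006489 mol, which equals the excess n(HCl).
So n(HCl) consumed by the sample = 0.02345 - 0.006489 = 0.01696 mol.
n(NaOH) = 0.01696 / 1 = 0.01696 mol.
mass NaOH = 0.01696 x 40.00 = 0.6784 g, so %NaOH = 0.6784/0.7874 x 100 = 86.2%.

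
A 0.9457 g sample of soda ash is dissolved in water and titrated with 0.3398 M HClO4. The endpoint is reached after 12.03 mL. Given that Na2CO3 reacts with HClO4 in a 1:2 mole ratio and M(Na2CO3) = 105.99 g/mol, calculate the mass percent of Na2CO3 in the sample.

n(HClO4) = 0.3398 x 0.01203 = 0.004088 mol.
n(Na2CO3) = 0.004088 / 2 = 0.002044 mol.
mass of Na2CO3 = 0.002044 x 105.99 = 0.2166 g.
% purity = 0.2166 / 0.9457 x 100 = 22.9%.

22.9%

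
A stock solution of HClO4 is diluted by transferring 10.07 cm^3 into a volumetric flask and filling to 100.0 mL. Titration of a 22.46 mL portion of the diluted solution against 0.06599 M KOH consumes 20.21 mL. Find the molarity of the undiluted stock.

0.590 M

n(KOH) = 0.06599 x 0.02021 = 0.001334 mol.
n(HClO4) in the aliquot = 0.001334 mol.
[diluted HClO4] = 0.001334 / 0.02246 = 0.05938 M.
Dilution factor = 100.0/10.07 = 9.930, so [stock] = 0.05938 x 9.930 = 0.590 M.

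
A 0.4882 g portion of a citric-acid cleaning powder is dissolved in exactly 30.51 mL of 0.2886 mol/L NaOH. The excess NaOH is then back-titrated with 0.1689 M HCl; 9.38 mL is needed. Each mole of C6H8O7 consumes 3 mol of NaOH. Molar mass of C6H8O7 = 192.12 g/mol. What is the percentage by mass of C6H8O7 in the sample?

Total n(NaOH) added = 0.2886 x 0.03051 = 0.008805 mol.
n(HCl) used = 0.1689 x 0.009380 = 0.001584 mol, which equals the excess n(NaOH).
So n(NaOH) consumed by the sample = 0.008805 - 0.001584 = 0.007221 mol.
n(C6H8O7) = 0.007221 / 3 = 0.002407 mol.
mass C6H8O7 = 0.002407 x 192.12 = 0.4624 g, so %C6H8O7 = 0.4624/0.4882 x 100 = 94.7%.

94.7%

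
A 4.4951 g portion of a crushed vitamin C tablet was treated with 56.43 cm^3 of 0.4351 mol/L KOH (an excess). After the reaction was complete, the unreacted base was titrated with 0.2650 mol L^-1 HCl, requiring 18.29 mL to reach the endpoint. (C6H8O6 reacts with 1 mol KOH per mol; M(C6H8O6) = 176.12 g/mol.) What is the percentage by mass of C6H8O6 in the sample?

Total n(KOH) added = 0.4351 x 0.05643 = 0.02455 mol.
n(HCl) used = 0.2650 x 0.01829 = 0.004847 mol, which equals the excess n(KOH).
So n(KOH) consumed by the sample = 0.02455 - 0.004847 = 0.01971 mol.
n(C6H8O6) = 0.01971 / 1 = 0.01971 mol.
mass C6H8O6 = 0.01971 x 176.12 = 3.471 g, so %C6H8O6 = 3.471/4.4951 x 100 = 77.2%.

77.2%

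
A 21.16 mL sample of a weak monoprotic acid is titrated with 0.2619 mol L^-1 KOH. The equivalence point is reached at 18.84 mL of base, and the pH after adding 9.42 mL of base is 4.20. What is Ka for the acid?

6.3 x 10^-5

9.42 mL is half of the equivalence volume, so this is the half-equivalence point where [HA] = [A^-].
At half-equivalence pH = pKa, so pKa = 4.20.
Ka = 10^(-4.20) = 6.3 x 10^-5.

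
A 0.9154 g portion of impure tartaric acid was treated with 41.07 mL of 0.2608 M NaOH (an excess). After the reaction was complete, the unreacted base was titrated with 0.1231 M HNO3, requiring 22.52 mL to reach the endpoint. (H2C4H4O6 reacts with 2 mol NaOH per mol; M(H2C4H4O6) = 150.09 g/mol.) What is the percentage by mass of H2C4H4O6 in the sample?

65.1%

Total n(NaOH) added = 0.2608 x 0.04107 = 0.01071 mol.
n(HNO3) used = 0.1231 x 0.02252 = 0.002772 mol, which equals the excess n(NaOH).
So n(NaOH) consumed by the sample = 0.01071 - 0.002772 = 0.007939 mol.
n(H2C4H4O6) = 0.007939 / 2 = 0.003969 mol.
mass H2C4H4O6 = 0.003969 x 150.09 = 0.5958 g, so %H2C4H4O6 = 0.5958/0.9154 x 100 = 65.1%.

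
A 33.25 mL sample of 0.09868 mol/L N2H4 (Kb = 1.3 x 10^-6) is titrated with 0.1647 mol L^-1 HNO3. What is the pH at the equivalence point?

n(N2H4) = 0.09868 x 0.03325 = 0.003281 mol; V(HNO3) at equivalence = 0.003281/0.1647 = 0.01992 L.
At equivalence the base is fully converted to N2H5+; total volume = 0.05317 L, so [N2H5+] = 0.003281/0.05317 = 0.06171 M.
Ka(N2H5+) = Kw/Kb = 1.0e-14 / 1.3 x 10^-6 = 7.69e-9.
[H^+] = sqrt(Ka x [N2H5+]) = sqrt(7.69e-9 x 0.06171) = 2.18e-5 M.
pH = -log(2.18e-5) = 4.66.

4.66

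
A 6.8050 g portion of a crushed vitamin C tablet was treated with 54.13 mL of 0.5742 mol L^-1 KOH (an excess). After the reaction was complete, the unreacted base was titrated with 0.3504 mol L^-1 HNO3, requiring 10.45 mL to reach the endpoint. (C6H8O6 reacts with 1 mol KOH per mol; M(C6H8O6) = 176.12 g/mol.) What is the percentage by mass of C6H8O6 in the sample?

Total n(KOH) added = 0.5742 x 0.05413 = 0.03108 mol.
n(HNO3) used = 0.3504 x 0.01045 = 0.003662 mol, which equals the excess n(KOH).
So n(KOH) consumed by the sample = 0.03108 - 0.003662 = 0.02742 mol.
n(C6H8O6) = 0.02742 / 1 = 0.02742 mol.
mass C6H8O6 = 0.02742 x 176.12 = 4.829 g, so %C6H8O6 = 4.829/6.8050 x 100 = 71.0%.

71.0%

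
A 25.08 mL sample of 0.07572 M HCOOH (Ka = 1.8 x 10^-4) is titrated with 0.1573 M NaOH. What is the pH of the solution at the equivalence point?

8.23

n(HCOOH) = 0.07572 x 0.02508 = 0.001899 mol; V(NaOH) at equivalence = 0.001899/0.1573 = 0.01207 L.
At equivalence all the acid is converted to HCOO-; total volume = 0.02508 + 0.01207 = 0.03715 L, so [HCOO-] = 0.001899/0.03715 = 0.05111 M.
Kb = Kw/Ka = 1.0e-14 / 1.8 x 10^-4 = 5.56e-11.
[OH^-] = sqrt(Kb x [HCOO-]) = sqrt(5.56e-11 x 0.05111) = 1.69e-6 M.
pOH = 5.77, so pH = 14.00 - 5.77 = 8.23.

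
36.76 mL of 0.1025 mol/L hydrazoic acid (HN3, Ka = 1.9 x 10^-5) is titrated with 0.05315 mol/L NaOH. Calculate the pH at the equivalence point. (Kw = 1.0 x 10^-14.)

n(HN3) = 0.1025 x 0.03676 = 0.003768 mol; V(NaOH) at equivalence = 0.003768/0.05315 = 0.07089 L.
At equivalence all the acid is converted to N3-; total volume = 0.03676 + 0.07089 = 0.1077 L, so [N3-] = 0.003768/0.1077 = 0.03500 M.
Kb = Kw/Ka = 1.0e-14 / 1.9 x 10^-5 = 5.26e-10.
[OH^-] = sqrt(Kb x [N3-]) = sqrt(5.26e-10 x 0.03500) = 4.29e-6 M.
pOH = 5.37, so pH = 14.00 - 5.37 = 8.63.

8.63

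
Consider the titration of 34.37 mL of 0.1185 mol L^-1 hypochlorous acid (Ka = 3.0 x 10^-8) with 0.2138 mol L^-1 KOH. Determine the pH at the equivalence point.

n(HClO) = 0.1185 x 0.03437 = 0.004073 mol; V(KOH) at equivalence = 0.004073/0.2138 = 0.01905 L.
At equivalence all the acid is converted to ClO-; total volume = 0.03437 + 0.01905 = 0.05342 L, so [ClO-] = 0.004073/0.05342 = 0.07624 M.
Kb = Kw/Ka = 1.0e-14 / 3.0 x 10^-8 = 3.33e-7.
[OH^-] = sqrt(Kb x [ClO-]) = sqrt(3.33e-7 x 0.07624) = 0.000159 M.
pOH = 3.80, so pH = 14.00 - 3.80 = 10.20.

10.20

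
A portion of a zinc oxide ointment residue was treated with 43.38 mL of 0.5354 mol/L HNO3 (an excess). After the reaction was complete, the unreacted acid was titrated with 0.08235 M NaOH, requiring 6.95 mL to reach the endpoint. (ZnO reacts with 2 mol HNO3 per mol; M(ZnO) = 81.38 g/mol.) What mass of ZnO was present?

Total n(HNO3) added = 0.5354 x 0.04338 = 0.02323 mol.
n(NaOH) used = 0.08235 x 0.006950 = 0.0005723 mol, which equals the excess n(HNO3).
So n(HNO3) consumed by the sample = 0.02323 - 0.0005723 = 0.02265 mol.
n(ZnO) = 0.02265 / 2 = 0.01133 mol.
mass = 0.01133 mol x 81.38 g/mol = 0.922 g.

0.922 g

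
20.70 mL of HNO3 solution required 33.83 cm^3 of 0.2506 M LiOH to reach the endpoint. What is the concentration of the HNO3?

0.410 M

n(LiOH) delivered = 0.2506 x 0.03383 = 0.008478 mol.
For a 1:1 reaction, n(HNO3) = 0.008478 mol.
[HNO3] = 0.008478 mol / 0.02070 L = 0.410 M.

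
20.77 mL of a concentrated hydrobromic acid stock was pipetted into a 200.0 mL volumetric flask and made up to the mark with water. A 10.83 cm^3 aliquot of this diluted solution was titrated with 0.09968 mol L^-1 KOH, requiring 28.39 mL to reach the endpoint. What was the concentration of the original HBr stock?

n(KOH) = 0.09968 x 0.02839 = 0.002830 mol.
n(HBr) in the aliquot = 0.002830 mol.
[diluted HBr] = 0.002830 / 0.01083 = 0.2613 M.
Dilution factor = 200.0/20.77 = 9.629, so [stock] = 0.2613 x 9.629 = 2.52 M.

2.52 M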